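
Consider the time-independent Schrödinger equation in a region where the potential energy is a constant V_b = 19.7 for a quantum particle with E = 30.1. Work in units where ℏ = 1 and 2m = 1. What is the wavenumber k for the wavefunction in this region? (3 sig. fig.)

With E > V_b the solution is oscillatory, ψ ∝ e^{±ikx} with k = √(2m(E − V_b))/ℏ.
k = √(2 × 0.5 × 10.4) = 3.225.

k = 3.22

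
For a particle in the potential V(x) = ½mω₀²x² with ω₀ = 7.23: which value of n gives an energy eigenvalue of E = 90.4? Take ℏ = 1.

n = 12

Invert E_n = (n + ½)ℏω₀: n = E/ℏω₀ − ½ = 12.003, so n = 12.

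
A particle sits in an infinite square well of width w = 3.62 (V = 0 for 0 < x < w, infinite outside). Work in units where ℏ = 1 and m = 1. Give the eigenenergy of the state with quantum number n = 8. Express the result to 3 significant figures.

Requiring ψ(0) = ψ(w) = 0 quantises k = nπ/w, hence E_n = ℏ²k²/2m = n²π²ℏ²/(2mw²).
E_8 = 8² × π² / (2 × 1 × 3.62²) = 24.10.

E = 24.1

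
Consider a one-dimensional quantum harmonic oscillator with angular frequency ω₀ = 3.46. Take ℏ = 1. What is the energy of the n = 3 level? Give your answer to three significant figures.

E = 12.1

The oscillator eigenvalues are E_n = ℏω₀(n + ½), so E_3 = 3.46 × 3.5 = 12.11.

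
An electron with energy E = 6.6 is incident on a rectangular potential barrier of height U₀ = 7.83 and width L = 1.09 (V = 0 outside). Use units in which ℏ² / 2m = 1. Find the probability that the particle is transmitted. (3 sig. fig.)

Since E < U₀ the interior solution is evanescent with decay constant κ = √(2m(U₀ − E))/ℏ = 1.109.
κL = 1.209, sinh(κL) = 1.526.
The exact tunnelling result is T⁻¹ = 1 + U₀² sinh²(κL) / [4E(U₀ − E)] = 5.394, so T = 0.185.

T = 0.185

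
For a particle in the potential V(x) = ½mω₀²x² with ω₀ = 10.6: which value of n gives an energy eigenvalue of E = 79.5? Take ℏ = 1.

Invert E_n = (n + ½)ℏω₀: n = E/ℏω₀ − ½ = 7.000, so n = 7.

n = 7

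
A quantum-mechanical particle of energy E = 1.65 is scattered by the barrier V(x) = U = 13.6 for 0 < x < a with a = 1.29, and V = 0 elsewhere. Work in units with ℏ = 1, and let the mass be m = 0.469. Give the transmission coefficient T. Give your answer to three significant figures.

E < U: inside the barrier ψ ∝ e^{±κx} with κ = √(2m(U − E))/ℏ = 3.348.
κa = 4.319, sinh(κa) = 37.55.
The exact tunnelling result is T⁻¹ = 1 + U² sinh²(κa) / [4E(U − E)] = 3307, so T = 0.000302.

T = 0.000302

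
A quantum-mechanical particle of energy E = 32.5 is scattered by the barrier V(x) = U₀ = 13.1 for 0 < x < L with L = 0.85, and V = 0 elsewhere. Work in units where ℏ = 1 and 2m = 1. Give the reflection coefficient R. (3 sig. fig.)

R = 0.0214

E > U₀: inside the barrier k₂ = √(2m(E − U₀))/ℏ = 4.405, k₂L = 3.744.
T = [1 + U₀² sin²(k₂L) / (4E(E − U₀))]⁻¹ = 1/1.022 = 0.979.
R = 1 − T = 0.0214.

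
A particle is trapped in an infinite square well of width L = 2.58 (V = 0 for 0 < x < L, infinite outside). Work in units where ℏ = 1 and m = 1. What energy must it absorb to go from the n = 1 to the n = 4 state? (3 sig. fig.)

E_n = n²π²ℏ²/(2mL²), so ΔE = (4² − 1²) π²ℏ²/(2mL²).
ΔE = 15 × π² / (2 × 1 × 2.58²) = 11.12.

ΔE = 11.1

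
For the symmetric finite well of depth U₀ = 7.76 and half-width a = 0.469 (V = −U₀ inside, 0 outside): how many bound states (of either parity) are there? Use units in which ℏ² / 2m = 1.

N = 1

Define the well-strength parameter z₀ = (a/ℏ)√(2mU₀) = 0.469 × √(2·0.5·7.76) = 1.306.
The even/odd transcendental equations gain one root per π/2 in z₀, giving N = 1 + ⌊2z₀/π⌋ = 1 + ⌊0.8317⌋ = 1.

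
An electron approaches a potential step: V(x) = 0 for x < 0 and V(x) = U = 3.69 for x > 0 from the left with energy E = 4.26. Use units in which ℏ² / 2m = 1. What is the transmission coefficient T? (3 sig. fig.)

The wavenumbers are k₁ = √(2mE)/ℏ = 2.064 on the left and k₂ = √(2m(E − U))/ℏ = 0.7550 on the right.
Matching ψ and ψ′ at x = 0 gives r = (k₁ − k₂)/(k₁ + k₂), so R = r² = 0.2156 and T = 1 − R = 0.7844.

T = 0.784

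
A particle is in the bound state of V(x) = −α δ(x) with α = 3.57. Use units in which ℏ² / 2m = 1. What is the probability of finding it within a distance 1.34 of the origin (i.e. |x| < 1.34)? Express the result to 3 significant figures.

The normalised bound state is ψ = √κ e^{−κ|x|} with κ = mα/ℏ² = 1.785.
P(|x| < d) = ∫_{−d}^{d} κ e^{−2κ|x|} dx = 1 − e^{−2κd} = 1 − e^{−4.784} = 0.9916.

P = 0.992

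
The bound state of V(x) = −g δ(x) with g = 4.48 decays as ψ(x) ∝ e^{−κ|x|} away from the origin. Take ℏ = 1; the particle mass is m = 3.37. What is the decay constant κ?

κ = 15.1

Integrate −(ℏ²/2m)ψ'' − gδ(x)ψ = Eψ from −ε to +ε: the ψ'' term gives ψ'(0⁺) − ψ'(0⁻) and the δ term gives −(2mg/ℏ²)ψ(0).
With ψ ∝ e^{−κ|x|} this yields −2κ = −2mg/ℏ², so κ = mg/ℏ² = 15.10.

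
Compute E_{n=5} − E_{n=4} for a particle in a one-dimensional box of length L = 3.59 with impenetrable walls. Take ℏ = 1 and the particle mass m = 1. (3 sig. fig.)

ΔE = 3.45

E_n = n²π²ℏ²/(2mL²), so ΔE = (5² − 4²) π²ℏ²/(2mL²).
ΔE = 9 × π² / (2 × 1 × 3.59²) = 3.446.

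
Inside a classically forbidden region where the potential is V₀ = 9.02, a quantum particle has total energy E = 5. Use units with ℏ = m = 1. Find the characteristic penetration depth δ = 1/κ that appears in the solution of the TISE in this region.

Since E < V₀ the TISE in this region is ψ'' = κ²ψ with κ = √(2m(V₀ − E))/ℏ.
κ = √(2 × 1 × 4.02) = 2.835. The penetration depth is δ = 1/κ = 0.353.

δ = 0.353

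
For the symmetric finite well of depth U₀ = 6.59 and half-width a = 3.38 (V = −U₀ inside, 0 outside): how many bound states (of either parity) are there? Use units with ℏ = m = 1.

The dimensionless depth is z₀ = a√(2mU₀)/ℏ = 3.38 × √(13.18) = 12.27.
A new bound state (alternating even/odd) appears each time z₀ passes a multiple of π/2, so N = ⌊2z₀/π⌋ + 1 = ⌊7.812⌋ + 1 = 8.

N = 8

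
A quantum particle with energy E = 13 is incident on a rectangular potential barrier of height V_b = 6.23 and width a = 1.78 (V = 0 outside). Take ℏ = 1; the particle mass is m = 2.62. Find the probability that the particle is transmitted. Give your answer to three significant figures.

T = 0.914

Above the barrier the interior wavenumber is k₂ = √(2m(E − V_b))/ℏ = 5.956, giving phase k₂a = 10.60.
T = [1 + V_b² sin²(k₂a) / (4E(E − V_b))]⁻¹ = 1/1.094 = 0.914.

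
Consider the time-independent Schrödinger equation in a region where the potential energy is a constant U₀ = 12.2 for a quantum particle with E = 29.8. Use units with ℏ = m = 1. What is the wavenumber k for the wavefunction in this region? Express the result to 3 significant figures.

With E > U₀ the solution is oscillatory, ψ ∝ e^{±ikx} with k = √(2m(E − U₀))/ℏ.
k = √(2 × 1 × 17.6) = 5.933.

k = 5.93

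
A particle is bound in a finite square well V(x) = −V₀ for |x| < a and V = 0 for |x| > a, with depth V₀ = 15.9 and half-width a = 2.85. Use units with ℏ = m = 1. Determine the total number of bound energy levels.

N = 11

Define the well-strength parameter z₀ = (a/ℏ)√(2mV₀) = 2.85 × √(2·1·15.9) = 16.07.
The even/odd transcendental equations gain one root per π/2 in z₀, giving N = 1 + ⌊2z₀/π⌋ = 1 + ⌊10.23⌋ = 11.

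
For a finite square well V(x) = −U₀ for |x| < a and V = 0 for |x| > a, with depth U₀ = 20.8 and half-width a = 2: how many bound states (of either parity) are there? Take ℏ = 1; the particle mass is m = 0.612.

The dimensionless depth is z₀ = a√(2mU₀)/ℏ = 2 × √(25.46) = 10.09.
The even/odd transcendental equations gain one root per π/2 in z₀, giving N = 1 + ⌊2z₀/π⌋ = 1 + ⌊6.424⌋ = 7.

N = 7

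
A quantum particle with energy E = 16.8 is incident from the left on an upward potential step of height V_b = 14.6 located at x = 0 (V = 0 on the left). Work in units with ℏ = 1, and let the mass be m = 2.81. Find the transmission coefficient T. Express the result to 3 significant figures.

On each side the TISE gives plane waves with k = √(2m(E − V))/ℏ: k₁ = √(2·2.81·16.8) = 9.717, k₂ = √(2·2.81·2.2) = 3.516.
Matching ψ and ψ′ at x = 0 gives r = (k₁ − k₂)/(k₁ + k₂), so R = r² = 0.2196 and T = 1 − R = 0.7804.

T = 0.780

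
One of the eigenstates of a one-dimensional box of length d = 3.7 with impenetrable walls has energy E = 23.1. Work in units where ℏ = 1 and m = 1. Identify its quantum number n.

n = 8

For an infinite well E_n = n²π²ℏ²/(2md²), so n = (d/πℏ)√(2mE).
n = (3.7/π) × √(2 × 1 × 23.1) = 8.005 → n = 8.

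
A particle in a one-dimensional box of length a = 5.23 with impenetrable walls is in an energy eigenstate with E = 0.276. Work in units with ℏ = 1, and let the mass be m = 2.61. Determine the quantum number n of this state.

From E_n = n²π²ℏ²/(2ma²) invert to n = √(2ma²E)/(πℏ).
n = (5.23/π) × √(2 × 2.61 × 0.276) = 1.998 → n = 2.

n = 2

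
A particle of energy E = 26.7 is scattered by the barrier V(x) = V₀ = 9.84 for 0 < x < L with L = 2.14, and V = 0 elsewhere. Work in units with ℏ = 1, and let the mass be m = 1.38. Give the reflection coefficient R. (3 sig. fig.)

R = 0.0413

Above the barrier the interior wavenumber is k₂ = √(2m(E − V₀))/ℏ = 6.822, giving phase k₂L = 14.60.
Matching at both interfaces gives T⁻¹ = 1 + V₀² sin²(k₂L) / [4E(E − V₀)] = 1.043, hence T = 0.959.
R = 1 − T = 0.0413.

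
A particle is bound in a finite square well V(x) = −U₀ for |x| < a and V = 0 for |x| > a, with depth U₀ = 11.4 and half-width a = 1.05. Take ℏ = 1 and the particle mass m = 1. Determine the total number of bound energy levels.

Define the well-strength parameter z₀ = (a/ℏ)√(2mU₀) = 1.05 × √(2·1·11.4) = 5.014.
The even/odd transcendental equations gain one root per π/2 in z₀, giving N = 1 + ⌊2z₀/π⌋ = 1 + ⌊3.192⌋ = 4.

N = 4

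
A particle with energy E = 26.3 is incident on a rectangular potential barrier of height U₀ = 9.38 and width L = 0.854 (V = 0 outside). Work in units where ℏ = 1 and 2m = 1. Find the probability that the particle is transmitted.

T = 0.994

Above the barrier the interior wavenumber is k₂ = √(2m(E − U₀))/ℏ = 4.113, giving phase k₂L = 3.513.
T = [1 + U₀² sin²(k₂L) / (4E(E − U₀))]⁻¹ = 1/1.007 = 0.994.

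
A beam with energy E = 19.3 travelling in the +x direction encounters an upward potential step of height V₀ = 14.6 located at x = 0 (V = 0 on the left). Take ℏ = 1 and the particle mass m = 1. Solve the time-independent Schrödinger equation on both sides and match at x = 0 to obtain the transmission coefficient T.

T = 0.885

On each side the TISE gives plane waves with k = √(2m(E − V))/ℏ: k₁ = √(2·1·19.3) = 6.213, k₂ = √(2·1·4.7) = 3.066.
Matching ψ and ψ′ at x = 0 gives r = (k₁ − k₂)/(k₁ + k₂), so R = r² = 0.1150 and T = 1 − R = 0.8850.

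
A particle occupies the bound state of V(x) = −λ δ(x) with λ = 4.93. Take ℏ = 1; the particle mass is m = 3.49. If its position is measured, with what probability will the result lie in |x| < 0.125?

The normalised bound state is ψ = √κ e^{−κ|x|} with κ = mλ/ℏ² = 17.21.
P(|x| < d) = ∫_{−d}^{d} κ e^{−2κ|x|} dx = 1 − e^{−2κd} = 1 − e^{−4.301} = 0.9865.

P = 0.986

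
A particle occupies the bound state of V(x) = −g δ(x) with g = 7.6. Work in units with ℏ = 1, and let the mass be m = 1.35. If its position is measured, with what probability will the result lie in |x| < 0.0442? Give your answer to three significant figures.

P = 0.596

The normalised bound state is ψ = √κ e^{−κ|x|} with κ = mg/ℏ² = 10.26.
P(|x| < d) = ∫_{−d}^{d} κ e^{−2κ|x|} dx = 1 − e^{−2κd} = 1 − e^{−0.9070} = 0.5963.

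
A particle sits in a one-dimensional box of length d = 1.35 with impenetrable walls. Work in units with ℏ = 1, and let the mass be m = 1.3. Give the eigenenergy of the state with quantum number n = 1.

E = 2.08

Requiring ψ(0) = ψ(d) = 0 quantises k = nπ/d, hence E_n = ℏ²k²/2m = n²π²ℏ²/(2md²).
E_1 = 1² × π² / (2 × 1.3 × 1.35²) = 2.083.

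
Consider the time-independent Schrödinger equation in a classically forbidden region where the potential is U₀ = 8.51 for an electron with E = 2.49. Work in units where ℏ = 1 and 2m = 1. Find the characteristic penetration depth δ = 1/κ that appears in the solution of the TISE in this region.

Since E < U₀ the TISE in this region is ψ'' = κ²ψ with κ = √(2m(U₀ − E))/ℏ.
κ = √(2 × 0.5 × 6.02) = 2.454. The penetration depth is δ = 1/κ = 0.408.

δ = 0.408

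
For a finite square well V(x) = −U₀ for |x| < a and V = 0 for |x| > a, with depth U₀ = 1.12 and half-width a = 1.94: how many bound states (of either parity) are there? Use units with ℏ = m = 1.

N = 2

Define the well-strength parameter z₀ = (a/ℏ)√(2mU₀) = 1.94 × √(2·1·1.12) = 2.904.
A new bound state (alternating even/odd) appears each time z₀ passes a multiple of π/2, so N = ⌊2z₀/π⌋ + 1 = ⌊1.848⌋ + 1 = 2.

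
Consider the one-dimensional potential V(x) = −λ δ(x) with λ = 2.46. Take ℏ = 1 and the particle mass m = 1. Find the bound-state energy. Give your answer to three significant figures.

E = -3.03

For x ≠ 0 the bound state is ψ ∝ e^{−κ|x|}; integrating the TISE across the delta gives the cusp condition 2κ = 2mλ/ℏ², so κ = 2.460.
Then E = −ℏ²κ²/(2m) = −mλ²/(2ℏ²) = -3.026.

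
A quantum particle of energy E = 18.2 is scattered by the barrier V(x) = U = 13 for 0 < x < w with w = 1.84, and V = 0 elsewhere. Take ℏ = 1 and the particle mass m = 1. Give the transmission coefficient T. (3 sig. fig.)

T = 0.950

E > U: inside the barrier k₂ = √(2m(E − U))/ℏ = 3.225, k₂w = 5.934.
T = [1 + U² sin²(k₂w) / (4E(E − U))]⁻¹ = 1/1.052 = 0.950.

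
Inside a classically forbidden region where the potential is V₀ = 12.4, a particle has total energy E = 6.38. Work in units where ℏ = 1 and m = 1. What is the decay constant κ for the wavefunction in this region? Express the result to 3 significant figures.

κ = 3.47

Since E < V₀ the TISE in this region is ψ'' = κ²ψ with κ = √(2m(V₀ − E))/ℏ.
κ = √(2 × 1 × 6.02) = 3.470.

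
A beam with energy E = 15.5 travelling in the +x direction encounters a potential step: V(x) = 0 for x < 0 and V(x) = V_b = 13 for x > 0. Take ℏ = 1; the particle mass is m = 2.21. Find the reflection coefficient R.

The wavenumbers are k₁ = √(2mE)/ℏ = 8.277 on the left and k₂ = √(2m(E − V_b))/ℏ = 3.324 on the right.
Continuity of ψ and ψ′ at the step yields the reflection amplitude r = (k₁ − k₂)/(k₁ + k₂) = 0.4269; thus R = |r|² = 0.1823, T = 0.8177.

R = 0.182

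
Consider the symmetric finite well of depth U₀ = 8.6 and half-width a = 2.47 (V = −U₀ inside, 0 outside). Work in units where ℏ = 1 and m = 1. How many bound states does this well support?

N = 7

The dimensionless depth is z₀ = a√(2mU₀)/ℏ = 2.47 × √(17.20) = 10.24.
The even/odd transcendental equations gain one root per π/2 in z₀, giving N = 1 + ⌊2z₀/π⌋ = 1 + ⌊6.521⌋ = 7.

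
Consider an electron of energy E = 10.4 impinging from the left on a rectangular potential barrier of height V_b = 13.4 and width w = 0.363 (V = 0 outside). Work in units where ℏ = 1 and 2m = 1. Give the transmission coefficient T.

T = 0.607

E < V_b: inside the barrier ψ ∝ e^{±κx} with κ = √(2m(V_b − E))/ℏ = 1.732.
κw = 0.6287, sinh(κw) = 0.6710.
The exact tunnelling result is T⁻¹ = 1 + V_b² sinh²(κw) / [4E(V_b − E)] = 1.648, so T = 0.607.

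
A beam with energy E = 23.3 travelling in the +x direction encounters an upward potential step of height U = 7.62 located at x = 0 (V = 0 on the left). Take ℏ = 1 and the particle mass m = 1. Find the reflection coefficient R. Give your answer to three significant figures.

R = 0.00974

On each side the TISE gives plane waves with k = √(2m(E − V))/ℏ: k₁ = √(2·1·23.3) = 6.826, k₂ = √(2·1·15.68) = 5.600.
Matching ψ and ψ′ at x = 0 gives r = (k₁ − k₂)/(k₁ + k₂), so R = r² = 0.009741 and T = 1 − R = 0.9903.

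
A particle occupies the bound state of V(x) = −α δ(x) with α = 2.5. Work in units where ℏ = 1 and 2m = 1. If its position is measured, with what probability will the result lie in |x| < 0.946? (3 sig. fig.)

P = 0.906

The normalised bound state is ψ = √κ e^{−κ|x|} with κ = mα/ℏ² = 1.250.
P(|x| < d) = ∫_{−d}^{d} κ e^{−2κ|x|} dx = 1 − e^{−2κd} = 1 − e^{−2.365} = 0.9061.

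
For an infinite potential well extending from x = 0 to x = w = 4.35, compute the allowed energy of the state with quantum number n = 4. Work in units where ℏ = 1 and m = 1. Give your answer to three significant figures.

The infinite-well eigenfunctions ψ_n = √(2/w) sin(nπx/w) vanish at both walls, giving E_n = n²π²ℏ²/(2mw²).
E_4 = 4² × π² / (2 × 1 × 4.35²) = 4.173.

E = 4.17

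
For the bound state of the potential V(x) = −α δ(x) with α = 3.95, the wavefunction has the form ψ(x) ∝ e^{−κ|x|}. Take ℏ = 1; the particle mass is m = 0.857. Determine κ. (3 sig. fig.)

κ = 3.39

Integrating the TISE across x = 0 gives the cusp condition ψ'(0⁺) − ψ'(0⁻) = −(2mα/ℏ²)ψ(0).
With ψ ∝ e^{−κ|x|} this yields −2κ = −2mα/ℏ², so κ = mα/ℏ² = 3.385.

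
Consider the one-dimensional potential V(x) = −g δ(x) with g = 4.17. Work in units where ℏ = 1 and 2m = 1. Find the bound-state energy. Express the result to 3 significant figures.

E = -4.35

For x ≠ 0 the bound state is ψ ∝ e^{−κ|x|}; integrating the TISE across the delta gives the cusp condition 2κ = 2mg/ℏ², so κ = 2.085.
Then E = −ℏ²κ²/(2m) = −mg²/(2ℏ²) = -4.347.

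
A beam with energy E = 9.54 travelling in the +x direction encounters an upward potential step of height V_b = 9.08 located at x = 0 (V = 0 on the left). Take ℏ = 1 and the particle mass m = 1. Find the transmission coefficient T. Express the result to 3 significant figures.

The wavenumbers are k₁ = √(2mE)/ℏ = 4.368 on the left and k₂ = √(2m(E − V_b))/ℏ = 0.9592 on the right.
Matching ψ and ψ′ at x = 0 gives r = (k₁ − k₂)/(k₁ + k₂), so R = r² = 0.4095 and T = 1 − R = 0.5905.

T = 0.591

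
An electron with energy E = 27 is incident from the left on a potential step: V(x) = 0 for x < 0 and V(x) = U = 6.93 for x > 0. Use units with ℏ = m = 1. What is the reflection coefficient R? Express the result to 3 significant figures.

R = 0.00548

The wavenumbers are k₁ = √(2mE)/ℏ = 7.348 on the left and k₂ = √(2m(E − U))/ℏ = 6.336 on the right.
Continuity of ψ and ψ′ at the step yields the reflection amplitude r = (k₁ − k₂)/(k₁ + k₂) = 0.07402; thus R = |r|² = 0.005479, T = 0.9945.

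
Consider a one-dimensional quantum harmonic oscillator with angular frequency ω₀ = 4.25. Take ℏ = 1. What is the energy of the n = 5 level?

The oscillator eigenvalues are E_n = ℏω₀(n + ½), so E_5 = 4.25 × 5.5 = 23.38.

E = 23.4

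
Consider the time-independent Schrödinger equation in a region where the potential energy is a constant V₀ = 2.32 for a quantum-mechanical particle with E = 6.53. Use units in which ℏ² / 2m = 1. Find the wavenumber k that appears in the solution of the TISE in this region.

With E > V₀ the solution is oscillatory, ψ ∝ e^{±ikx} with k = √(2m(E − V₀))/ℏ.
k = √(2 × 0.5 × 4.21) = 2.052.

k = 2.05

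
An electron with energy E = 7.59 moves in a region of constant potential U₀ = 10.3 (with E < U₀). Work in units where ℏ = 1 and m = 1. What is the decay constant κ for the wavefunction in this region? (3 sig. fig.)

Since E < U₀ the TISE in this region is ψ'' = κ²ψ with κ = √(2m(U₀ − E))/ℏ.
κ = √(2 × 1 × 2.71) = 2.328.

κ = 2.33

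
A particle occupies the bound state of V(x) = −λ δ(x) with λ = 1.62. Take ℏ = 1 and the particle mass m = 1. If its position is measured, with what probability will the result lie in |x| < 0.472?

P = 0.783

The normalised bound state is ψ = √κ e^{−κ|x|} with κ = mλ/ℏ² = 1.620.
P(|x| < d) = ∫_{−d}^{d} κ e^{−2κ|x|} dx = 1 − e^{−2κd} = 1 − e^{−1.529} = 0.7833.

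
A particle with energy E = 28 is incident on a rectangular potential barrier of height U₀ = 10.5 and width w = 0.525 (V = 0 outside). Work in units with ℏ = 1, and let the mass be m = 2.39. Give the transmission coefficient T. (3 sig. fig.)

T = 0.947

E > U₀: inside the barrier k₂ = √(2m(E − U₀))/ℏ = 9.146, k₂w = 4.802.
Matching at both interfaces gives T⁻¹ = 1 + U₀² sin²(k₂w) / [4E(E − U₀)] = 1.056, hence T = 0.947.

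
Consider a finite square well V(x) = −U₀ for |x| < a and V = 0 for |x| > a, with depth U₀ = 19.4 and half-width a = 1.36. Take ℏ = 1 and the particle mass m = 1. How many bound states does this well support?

The dimensionless depth is z₀ = a√(2mU₀)/ℏ = 1.36 × √(38.80) = 8.471.
The even/odd transcendental equations gain one root per π/2 in z₀, giving N = 1 + ⌊2z₀/π⌋ = 1 + ⌊5.393⌋ = 6.

N = 6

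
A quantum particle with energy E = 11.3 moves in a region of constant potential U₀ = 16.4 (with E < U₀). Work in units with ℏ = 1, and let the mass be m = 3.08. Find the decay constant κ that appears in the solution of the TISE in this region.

Since E < U₀ the TISE in this region is ψ'' = κ²ψ with κ = √(2m(U₀ − E))/ℏ.
κ = √(2 × 3.08 × 5.1) = 5.605.

κ = 5.60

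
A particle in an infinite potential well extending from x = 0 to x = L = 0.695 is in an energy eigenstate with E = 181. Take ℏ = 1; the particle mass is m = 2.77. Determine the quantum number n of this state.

From E_n = n²π²ℏ²/(2mL²) invert to n = √(2mL²E)/(πℏ).
n = (0.695/π) × √(2 × 2.77 × 181) = 7.005 → n = 7.

n = 7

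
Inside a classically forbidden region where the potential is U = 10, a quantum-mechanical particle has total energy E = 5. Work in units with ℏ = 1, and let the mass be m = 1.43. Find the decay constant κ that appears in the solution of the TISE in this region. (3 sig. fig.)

κ = 3.78

Since E < U the TISE in this region is ψ'' = κ²ψ with κ = √(2m(U − E))/ℏ.
κ = √(2 × 1.43 × 5) = 3.782.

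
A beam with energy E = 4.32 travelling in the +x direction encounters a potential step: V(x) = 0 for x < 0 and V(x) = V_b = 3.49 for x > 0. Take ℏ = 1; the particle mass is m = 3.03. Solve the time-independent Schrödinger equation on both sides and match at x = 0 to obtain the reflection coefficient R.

R = 0.152

On each side the TISE gives plane waves with k = √(2m(E − V))/ℏ: k₁ = √(2·3.03·4.32) = 5.117, k₂ = √(2·3.03·0.83) = 2.243.
Matching ψ and ψ′ at x = 0 gives r = (k₁ − k₂)/(k₁ + k₂), so R = r² = 0.1525 and T = 1 − R = 0.8475.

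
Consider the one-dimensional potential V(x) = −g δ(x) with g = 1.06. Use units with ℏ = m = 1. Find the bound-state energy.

The bound state is ψ(x) = √κ e^{−κ|x|}. The derivative jump ψ'(0⁺) − ψ'(0⁻) = −(2mg/ℏ²)ψ(0) fixes κ = mg/ℏ² = 1.060.
Then E = −ℏ²κ²/(2m) = −mg²/(2ℏ²) = -0.5618.

E = -0.562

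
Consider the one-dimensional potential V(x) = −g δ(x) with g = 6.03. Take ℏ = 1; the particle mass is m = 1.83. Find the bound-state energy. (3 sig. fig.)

The bound state is ψ(x) = √κ e^{−κ|x|}. The derivative jump ψ'(0⁺) − ψ'(0⁻) = −(2mg/ℏ²)ψ(0) fixes κ = mg/ℏ² = 11.03.
Then E = −ℏ²κ²/(2m) = −mg²/(2ℏ²) = -33.27.

E = -33.3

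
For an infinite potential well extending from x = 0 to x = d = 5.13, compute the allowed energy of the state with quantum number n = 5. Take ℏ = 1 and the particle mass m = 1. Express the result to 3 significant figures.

E = 4.69

The infinite-well eigenfunctions ψ_n = √(2/d) sin(nπx/d) vanish at both walls, giving E_n = n²π²ℏ²/(2md²).
E_5 = 5² × π² / (2 × 1 × 5.13²) = 4.688.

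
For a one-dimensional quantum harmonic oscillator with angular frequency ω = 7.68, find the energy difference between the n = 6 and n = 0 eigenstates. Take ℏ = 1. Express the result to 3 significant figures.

E_n = ℏω(n + ½), so ΔE = (6 − 0) ℏω = 6 × 7.68 = 46.08.

ΔE = 46.1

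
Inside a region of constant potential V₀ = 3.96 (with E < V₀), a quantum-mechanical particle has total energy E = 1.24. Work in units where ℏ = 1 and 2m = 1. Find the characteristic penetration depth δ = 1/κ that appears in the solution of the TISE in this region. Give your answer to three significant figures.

δ = 0.606

Since E < V₀ the TISE in this region is ψ'' = κ²ψ with κ = √(2m(V₀ − E))/ℏ.
κ = √(2 × 0.5 × 2.72) = 1.649. The penetration depth is δ = 1/κ = 0.606.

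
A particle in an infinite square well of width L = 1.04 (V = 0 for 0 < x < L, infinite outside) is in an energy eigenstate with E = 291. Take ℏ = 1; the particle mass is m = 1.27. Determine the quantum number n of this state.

From E_n = n²π²ℏ²/(2mL²) invert to n = √(2mL²E)/(πℏ).
n = (1.04/π) × √(2 × 1.27 × 291) = 9.000 → n = 9.

n = 9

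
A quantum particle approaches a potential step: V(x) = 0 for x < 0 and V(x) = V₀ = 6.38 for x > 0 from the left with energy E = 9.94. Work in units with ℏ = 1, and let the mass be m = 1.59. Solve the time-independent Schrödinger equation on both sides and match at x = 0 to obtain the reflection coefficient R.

R = 0.0631

On each side the TISE gives plane waves with k = √(2m(E − V))/ℏ: k₁ = √(2·1.59·9.94) = 5.622, k₂ = √(2·1.59·3.56) = 3.365.
Matching ψ and ψ′ at x = 0 gives r = (k₁ − k₂)/(k₁ + k₂), so R = r² = 0.06311 and T = 1 − R = 0.9369.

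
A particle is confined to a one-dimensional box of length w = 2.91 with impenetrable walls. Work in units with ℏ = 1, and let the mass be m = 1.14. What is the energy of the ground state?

The infinite-well eigenfunctions ψ_n = √(2/w) sin(nπx/w) vanish at both walls, giving E_n = n²π²ℏ²/(2mw²).
E_1 = 1² × π² / (2 × 1.14 × 2.91²) = 0.5112.

E = 0.511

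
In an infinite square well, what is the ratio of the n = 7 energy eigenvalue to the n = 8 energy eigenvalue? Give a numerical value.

E_n = n²π²ℏ²/(2mL²) so the ratio is n₂²/n₁² = 49/64 = 0.765625.

0.765625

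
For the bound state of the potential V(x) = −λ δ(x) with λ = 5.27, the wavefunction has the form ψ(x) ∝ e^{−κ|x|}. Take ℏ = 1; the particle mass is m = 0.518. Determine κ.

κ = 2.73

Integrate −(ℏ²/2m)ψ'' − λδ(x)ψ = Eψ from −ε to +ε: the ψ'' term gives ψ'(0⁺) − ψ'(0⁻) and the δ term gives −(2mλ/ℏ²)ψ(0).
With ψ ∝ e^{−κ|x|} this yields −2κ = −2mλ/ℏ², so κ = mλ/ℏ² = 2.730.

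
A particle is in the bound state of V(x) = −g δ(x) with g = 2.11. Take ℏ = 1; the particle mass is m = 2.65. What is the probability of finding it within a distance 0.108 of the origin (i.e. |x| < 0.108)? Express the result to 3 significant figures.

P = 0.701

The normalised bound state is ψ = √κ e^{−κ|x|} with κ = mg/ℏ² = 5.592.
P(|x| < d) = ∫_{−d}^{d} κ e^{−2κ|x|} dx = 1 − e^{−2κd} = 1 − e^{−1.208} = 0.7011.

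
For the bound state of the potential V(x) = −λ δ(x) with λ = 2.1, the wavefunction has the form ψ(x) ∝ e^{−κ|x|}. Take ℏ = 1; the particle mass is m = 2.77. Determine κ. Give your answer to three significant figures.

κ = 5.82

Integrating the TISE across x = 0 gives the cusp condition ψ'(0⁺) − ψ'(0⁻) = −(2mλ/ℏ²)ψ(0).
With ψ ∝ e^{−κ|x|} this yields −2κ = −2mλ/ℏ², so κ = mλ/ℏ² = 5.817.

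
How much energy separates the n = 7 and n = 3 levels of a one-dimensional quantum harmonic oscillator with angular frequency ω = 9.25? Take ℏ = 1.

ΔE = 37.0

E_n = ℏω(n + ½), so ΔE = (7 − 3) ℏω = 4 × 9.25 = 37.00.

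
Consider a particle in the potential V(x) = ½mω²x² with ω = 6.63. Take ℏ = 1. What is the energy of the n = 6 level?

E = 43.1

Using E_n = (n + ½)ℏω: E_6 = 6.5 × 6.63 = 43.10.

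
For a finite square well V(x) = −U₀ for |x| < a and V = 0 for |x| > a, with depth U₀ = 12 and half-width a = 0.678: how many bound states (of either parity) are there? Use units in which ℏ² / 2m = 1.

Define the well-strength parameter z₀ = (a/ℏ)√(2mU₀) = 0.678 × √(2·0.5·12) = 2.349.
A new bound state (alternating even/odd) appears each time z₀ passes a multiple of π/2, so N = ⌊2z₀/π⌋ + 1 = ⌊1.495⌋ + 1 = 2.

N = 2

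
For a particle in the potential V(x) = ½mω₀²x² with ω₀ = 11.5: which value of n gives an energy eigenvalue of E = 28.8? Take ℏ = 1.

Invert E_n = (n + ½)ℏω₀: n = E/ℏω₀ − ½ = 2.004, so n = 2.

n = 2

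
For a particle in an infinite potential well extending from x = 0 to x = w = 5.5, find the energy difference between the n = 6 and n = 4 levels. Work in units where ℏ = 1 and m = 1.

E_n = n²π²ℏ²/(2mw²), so ΔE = (6² − 4²) π²ℏ²/(2mw²).
ΔE = 20 × π² / (2 × 1 × 5.5²) = 3.263.

ΔE = 3.26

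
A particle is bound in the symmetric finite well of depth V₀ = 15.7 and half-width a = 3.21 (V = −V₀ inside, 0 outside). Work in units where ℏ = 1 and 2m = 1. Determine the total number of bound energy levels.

N = 9

Define the well-strength parameter z₀ = (a/ℏ)√(2mV₀) = 3.21 × √(2·0.5·15.7) = 12.72.
The even/odd transcendental equations gain one root per π/2 in z₀, giving N = 1 + ⌊2z₀/π⌋ = 1 + ⌊8.097⌋ = 9.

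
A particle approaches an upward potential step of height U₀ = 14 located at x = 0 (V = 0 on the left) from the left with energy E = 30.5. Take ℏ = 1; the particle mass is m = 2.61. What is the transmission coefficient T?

The wavenumbers are k₁ = √(2mE)/ℏ = 12.62 on the left and k₂ = √(2m(E − U₀))/ℏ = 9.281 on the right.
Matching ψ and ψ′ at x = 0 gives r = (k₁ − k₂)/(k₁ + k₂), so R = r² = 0.02322 and T = 1 − R = 0.9768.

T = 0.977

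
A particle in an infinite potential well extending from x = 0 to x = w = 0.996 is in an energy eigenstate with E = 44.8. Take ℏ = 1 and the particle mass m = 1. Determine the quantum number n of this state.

From E_n = n²π²ℏ²/(2mw²) invert to n = √(2mw²E)/(πℏ).
n = (0.996/π) × √(2 × 1 × 44.8) = 3.001 → n = 3.

n = 3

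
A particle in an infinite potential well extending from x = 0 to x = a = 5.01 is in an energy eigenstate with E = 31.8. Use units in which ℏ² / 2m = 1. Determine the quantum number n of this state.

n = 9

For an infinite well E_n = n²π²ℏ²/(2ma²), so n = (a/πℏ)√(2mE).
n = (5.01/π) × √(2 × 0.5 × 31.8) = 8.993 → n = 9.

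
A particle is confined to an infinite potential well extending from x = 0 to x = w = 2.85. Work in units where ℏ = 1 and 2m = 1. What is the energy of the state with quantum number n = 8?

Requiring ψ(0) = ψ(w) = 0 quantises k = nπ/w, hence E_n = ℏ²k²/2m = n²π²ℏ²/(2mw²).
E_8 = 8² × π² / (2 × 0.5 × 2.85²) = 77.77.

E = 77.8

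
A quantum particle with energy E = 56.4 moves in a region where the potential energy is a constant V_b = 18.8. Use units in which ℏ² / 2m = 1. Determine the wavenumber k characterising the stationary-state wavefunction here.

k = 6.13

With E > V_b the solution is oscillatory, ψ ∝ e^{±ikx} with k = √(2m(E − V_b))/ℏ.
k = √(2 × 0.5 × 37.6) = 6.132.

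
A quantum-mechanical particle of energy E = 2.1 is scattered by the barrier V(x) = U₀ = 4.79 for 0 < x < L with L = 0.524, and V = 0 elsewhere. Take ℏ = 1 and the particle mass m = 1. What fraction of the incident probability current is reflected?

E < U₀: inside the barrier ψ ∝ e^{±κx} with κ = √(2m(U₀ − E))/ℏ = 2.319.
κL = 1.215, sinh(κL) = 1.538.
The exact tunnelling result is T⁻¹ = 1 + U₀² sinh²(κL) / [4E(U₀ − E)] = 3.400, so T = 0.294.
R = 1 − T = 0.706.

R = 0.706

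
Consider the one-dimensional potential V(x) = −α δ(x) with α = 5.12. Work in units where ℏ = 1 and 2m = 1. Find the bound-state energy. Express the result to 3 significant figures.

The bound state is ψ(x) = √κ e^{−κ|x|}. The derivative jump ψ'(0⁺) − ψ'(0⁻) = −(2mα/ℏ²)ψ(0) fixes κ = mα/ℏ² = 2.560.
Then E = −ℏ²κ²/(2m) = −mα²/(2ℏ²) = -6.554.

E = -6.55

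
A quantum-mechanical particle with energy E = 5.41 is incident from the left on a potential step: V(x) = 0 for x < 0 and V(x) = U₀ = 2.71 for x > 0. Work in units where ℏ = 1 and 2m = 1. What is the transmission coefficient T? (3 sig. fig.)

On each side the TISE gives plane waves with k = √(2m(E − V))/ℏ: k₁ = √(2·½·5.41) = 2.326, k₂ = √(2·½·2.7) = 1.643.
Matching ψ and ψ′ at x = 0 gives r = (k₁ − k₂)/(k₁ + k₂), so R = r² = 0.02959 and T = 1 − R = 0.9704.

T = 0.970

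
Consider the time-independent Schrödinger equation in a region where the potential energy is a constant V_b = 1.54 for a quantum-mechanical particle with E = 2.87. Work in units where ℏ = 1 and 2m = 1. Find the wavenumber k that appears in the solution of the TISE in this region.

With E > V_b the solution is oscillatory, ψ ∝ e^{±ikx} with k = √(2m(E − V_b))/ℏ.
k = √(2 × 0.5 × 1.33) = 1.153.

k = 1.15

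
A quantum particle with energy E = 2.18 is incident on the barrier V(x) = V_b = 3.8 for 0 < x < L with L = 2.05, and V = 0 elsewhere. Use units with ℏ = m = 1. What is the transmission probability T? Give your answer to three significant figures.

T = 0.00244

Since E < V_b the interior solution is evanescent with decay constant κ = √(2m(V_b − E))/ℏ = 1.800.
κL = 3.690, sinh(κL) = 20.01.
Matching ψ, ψ′ at both faces gives T = [1 + V_b² sinh²(κL) / (4E(V_b − E))]⁻¹ = 1/410.3 = 0.00244.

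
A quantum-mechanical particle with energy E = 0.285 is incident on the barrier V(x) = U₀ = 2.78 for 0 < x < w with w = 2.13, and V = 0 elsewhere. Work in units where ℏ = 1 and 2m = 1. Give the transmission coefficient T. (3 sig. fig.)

T = 0.00176

Since E < U₀ the interior solution is evanescent with decay constant κ = √(2m(U₀ − E))/ℏ = 1.580.
κw = 3.364, sinh(κw) = 14.44.
The exact tunnelling result is T⁻¹ = 1 + U₀² sinh²(κw) / [4E(U₀ − E)] = 567.7, so T = 0.00176.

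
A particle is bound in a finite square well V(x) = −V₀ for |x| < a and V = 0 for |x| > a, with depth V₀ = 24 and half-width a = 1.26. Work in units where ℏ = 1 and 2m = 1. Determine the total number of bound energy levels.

N = 4

The dimensionless depth is z₀ = a√(2mV₀)/ℏ = 1.26 × √(24.00) = 6.173.
A new bound state (alternating even/odd) appears each time z₀ passes a multiple of π/2, so N = ⌊2z₀/π⌋ + 1 = ⌊3.930⌋ + 1 = 4.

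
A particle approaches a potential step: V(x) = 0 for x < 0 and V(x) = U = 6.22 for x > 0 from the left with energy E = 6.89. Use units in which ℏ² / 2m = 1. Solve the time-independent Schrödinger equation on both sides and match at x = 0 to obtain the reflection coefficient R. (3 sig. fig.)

The wavenumbers are k₁ = √(2mE)/ℏ = 2.625 on the left and k₂ = √(2m(E − U))/ℏ = 0.8185 on the right.
Matching ψ and ψ′ at x = 0 gives r = (k₁ − k₂)/(k₁ + k₂), so R = r² = 0.2752 and T = 1 − R = 0.7248.

R = 0.275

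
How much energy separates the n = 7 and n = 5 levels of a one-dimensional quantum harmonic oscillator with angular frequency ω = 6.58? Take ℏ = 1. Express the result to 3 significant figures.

ΔE = 13.2

E_n = ℏω(n + ½), so ΔE = (7 − 5) ℏω = 2 × 6.58 = 13.16.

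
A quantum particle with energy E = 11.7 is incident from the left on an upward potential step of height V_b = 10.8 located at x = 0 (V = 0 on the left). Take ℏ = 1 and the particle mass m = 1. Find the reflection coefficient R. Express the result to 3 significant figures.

R = 0.320

On each side the TISE gives plane waves with k = √(2m(E − V))/ℏ: k₁ = √(2·1·11.7) = 4.837, k₂ = √(2·1·0.9) = 1.342.
Continuity of ψ and ψ′ at the step yields the reflection amplitude r = (k₁ − k₂)/(k₁ + k₂) = 0.5657; thus R = |r|² = 0.3201, T = 0.6799.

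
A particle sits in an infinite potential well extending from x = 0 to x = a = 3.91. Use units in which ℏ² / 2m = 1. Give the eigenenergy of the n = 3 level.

E = 5.81

Requiring ψ(0) = ψ(a) = 0 quantises k = nπ/a, hence E_n = ℏ²k²/2m = n²π²ℏ²/(2ma²).
E_3 = 3² × π² / (2 × 0.5 × 3.91²) = 5.810.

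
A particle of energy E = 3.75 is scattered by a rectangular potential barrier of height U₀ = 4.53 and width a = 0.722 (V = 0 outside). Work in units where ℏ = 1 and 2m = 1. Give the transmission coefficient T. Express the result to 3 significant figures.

E < U₀: inside the barrier ψ ∝ e^{±κx} with κ = √(2m(U₀ − E))/ℏ = 0.8832.
κa = 0.6377, sinh(κa) = 0.6818.
The exact tunnelling result is T⁻¹ = 1 + U₀² sinh²(κa) / [4E(U₀ − E)] = 1.815, so T = 0.551.

T = 0.551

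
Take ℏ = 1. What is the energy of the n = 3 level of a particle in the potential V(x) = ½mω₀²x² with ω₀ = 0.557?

The oscillator eigenvalues are E_n = ℏω₀(n + ½), so E_3 = 0.557 × 3.5 = 1.950.

E = 1.95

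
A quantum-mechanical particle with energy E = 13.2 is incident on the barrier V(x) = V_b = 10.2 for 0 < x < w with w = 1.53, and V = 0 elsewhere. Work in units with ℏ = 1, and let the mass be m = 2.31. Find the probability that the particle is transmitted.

T = 0.832

Above the barrier the interior wavenumber is k₂ = √(2m(E − V_b))/ℏ = 3.723, giving phase k₂w = 5.696.
T = [1 + V_b² sin²(k₂w) / (4E(E − V_b))]⁻¹ = 1/1.202 = 0.832.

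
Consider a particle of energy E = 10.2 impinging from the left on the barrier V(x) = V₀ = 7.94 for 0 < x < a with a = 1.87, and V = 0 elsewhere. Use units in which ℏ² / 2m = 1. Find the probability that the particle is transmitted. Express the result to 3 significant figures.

T = 0.933

E > V₀: inside the barrier k₂ = √(2m(E − V₀))/ℏ = 1.503, k₂a = 2.811.
T = [1 + V₀² sin²(k₂a) / (4E(E − V₀))]⁻¹ = 1/1.072 = 0.933.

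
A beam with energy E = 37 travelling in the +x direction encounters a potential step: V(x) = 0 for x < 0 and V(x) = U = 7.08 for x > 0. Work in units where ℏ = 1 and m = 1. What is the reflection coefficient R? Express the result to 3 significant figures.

The wavenumbers are k₁ = √(2mE)/ℏ = 8.602 on the left and k₂ = √(2m(E − U))/ℏ = 7.736 on the right.
Continuity of ψ and ψ′ at the step yields the reflection amplitude r = (k₁ − k₂)/(k₁ + k₂) = 0.05305; thus R = |r|² = 0.002814, T = 0.9972.

R = 0.00281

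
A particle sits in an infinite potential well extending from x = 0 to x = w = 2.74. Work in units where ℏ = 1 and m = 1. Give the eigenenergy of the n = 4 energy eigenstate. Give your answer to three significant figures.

The infinite-well eigenfunctions ψ_n = √(2/w) sin(nπx/w) vanish at both walls, giving E_n = n²π²ℏ²/(2mw²).
E_4 = 4² × π² / (2 × 1 × 2.74²) = 10.52.

E = 10.5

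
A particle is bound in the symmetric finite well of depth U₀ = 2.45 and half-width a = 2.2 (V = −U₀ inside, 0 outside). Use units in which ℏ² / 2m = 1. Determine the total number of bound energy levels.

N = 3

Define the well-strength parameter z₀ = (a/ℏ)√(2mU₀) = 2.2 × √(2·0.5·2.45) = 3.444.
The even/odd transcendental equations gain one root per π/2 in z₀, giving N = 1 + ⌊2z₀/π⌋ = 1 + ⌊2.192⌋ = 3.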